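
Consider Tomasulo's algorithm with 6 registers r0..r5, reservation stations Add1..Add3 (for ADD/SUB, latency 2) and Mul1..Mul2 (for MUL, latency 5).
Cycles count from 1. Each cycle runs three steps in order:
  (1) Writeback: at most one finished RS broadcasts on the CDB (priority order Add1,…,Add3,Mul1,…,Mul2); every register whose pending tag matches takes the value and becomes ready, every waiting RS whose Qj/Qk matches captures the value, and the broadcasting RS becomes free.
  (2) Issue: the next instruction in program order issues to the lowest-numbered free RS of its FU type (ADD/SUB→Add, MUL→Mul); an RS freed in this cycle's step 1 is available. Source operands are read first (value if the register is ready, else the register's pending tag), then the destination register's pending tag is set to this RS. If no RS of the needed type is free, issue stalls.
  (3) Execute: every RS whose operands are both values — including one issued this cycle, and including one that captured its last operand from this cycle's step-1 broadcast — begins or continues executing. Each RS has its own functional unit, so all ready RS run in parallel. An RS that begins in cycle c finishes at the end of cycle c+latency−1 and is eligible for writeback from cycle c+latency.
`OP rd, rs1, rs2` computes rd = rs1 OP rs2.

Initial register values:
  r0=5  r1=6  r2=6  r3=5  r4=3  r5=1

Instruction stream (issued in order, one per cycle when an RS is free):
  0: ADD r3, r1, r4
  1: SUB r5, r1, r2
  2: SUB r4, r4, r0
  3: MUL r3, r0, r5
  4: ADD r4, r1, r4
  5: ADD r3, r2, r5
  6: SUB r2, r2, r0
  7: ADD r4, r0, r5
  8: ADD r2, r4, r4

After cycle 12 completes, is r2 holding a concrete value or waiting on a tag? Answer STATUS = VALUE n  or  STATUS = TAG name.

STATUS = VALUE 10

  c1: issue ADD r3<-Add1  regs: r0:5,r1:6,r2:6,r3:Add1,r4:3,r5:1
  c2: issue SUB r5<-Add2  regs: r0:5,r1:6,r2:6,r3:Add1,r4:3,r5:Add2
  c3: CDB Add1=9; issue SUB r4<-Add1  regs: r0:5,r1:6,r2:6,r3:9,r4:Add1,r5:Add2
  c4: CDB Add2=0; issue MUL r3<-Mul1  regs: r0:5,r1:6,r2:6,r3:Mul1,r4:Add1,r5:0
  c5: CDB Add1=-2; issue ADD r4<-Add1  regs: r0:5,r1:6,r2:6,r3:Mul1,r4:Add1,r5:0
  c6: issue ADD r3<-Add2  regs: r0:5,r1:6,r2:6,r3:Add2,r4:Add1,r5:0
  c7: CDB Add1=4; issue SUB r2<-Add1  regs: r0:5,r1:6,r2:Add1,r3:Add2,r4:4,r5:0
  c8: CDB Add2=6; issue ADD r4<-Add2  regs: r0:5,r1:6,r2:Add1,r3:6,r4:Add2,r5:0
  c9: CDB Add1=1; issue ADD r2<-Add1  regs: r0:5,r1:6,r2:Add1,r3:6,r4:Add2,r5:0
  c10: CDB Add2=5  regs: r0:5,r1:6,r2:Add1,r3:6,r4:5,r5:0
  c11: CDB Mul1=0  regs: r0:5,r1:6,r2:Add1,r3:6,r4:5,r5:0
  c12: CDB Add1=10  regs: r0:5,r1:6,r2:10,r3:6,r4:5,r5:0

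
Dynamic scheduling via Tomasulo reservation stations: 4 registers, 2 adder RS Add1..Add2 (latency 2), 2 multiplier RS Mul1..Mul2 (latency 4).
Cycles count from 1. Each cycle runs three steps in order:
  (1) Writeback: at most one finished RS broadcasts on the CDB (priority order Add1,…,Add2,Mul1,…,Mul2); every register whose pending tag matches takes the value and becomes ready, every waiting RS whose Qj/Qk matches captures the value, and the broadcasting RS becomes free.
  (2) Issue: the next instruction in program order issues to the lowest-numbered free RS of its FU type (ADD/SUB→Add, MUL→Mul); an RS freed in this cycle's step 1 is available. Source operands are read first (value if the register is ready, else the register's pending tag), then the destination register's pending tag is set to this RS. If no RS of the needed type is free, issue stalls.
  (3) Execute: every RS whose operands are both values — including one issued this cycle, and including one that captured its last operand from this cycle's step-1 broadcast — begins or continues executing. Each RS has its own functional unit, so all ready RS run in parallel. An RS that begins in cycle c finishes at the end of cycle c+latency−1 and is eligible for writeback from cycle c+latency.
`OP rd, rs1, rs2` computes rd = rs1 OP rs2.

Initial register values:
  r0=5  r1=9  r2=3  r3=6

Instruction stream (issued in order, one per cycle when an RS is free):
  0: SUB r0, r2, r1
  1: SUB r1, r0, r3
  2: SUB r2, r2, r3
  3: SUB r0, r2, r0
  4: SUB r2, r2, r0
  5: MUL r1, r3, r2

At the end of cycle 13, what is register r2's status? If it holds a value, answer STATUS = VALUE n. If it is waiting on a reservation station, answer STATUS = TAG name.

  c1: issue SUB r0<-Add1  regs: r0:Add1,r1:9,r2:3,r3:6
  c2: issue SUB r1<-Add2  regs: r0:Add1,r1:Add2,r2:3,r3:6
  c3: CDB Add1=-6; issue SUB r2<-Add1  regs: r0:-6,r1:Add2,r2:Add1,r3:6
  c4: stall  regs: r0:-6,r1:Add2,r2:Add1,r3:6
  c5: CDB Add1=-3; issue SUB r0<-Add1  regs: r0:Add1,r1:Add2,r2:-3,r3:6
  c6: CDB Add2=-12; issue SUB r2<-Add2  regs: r0:Add1,r1:-12,r2:Add2,r3:6
  c7: CDB Add1=3; issue MUL r1<-Mul1  regs: r0:3,r1:Mul1,r2:Add2,r3:6
  c8: -  regs: r0:3,r1:Mul1,r2:Add2,r3:6
  c9: CDB Add2=-6  regs: r0:3,r1:Mul1,r2:-6,r3:6
  c10: -  regs: r0:3,r1:Mul1,r2:-6,r3:6
  c11: -  regs: r0:3,r1:Mul1,r2:-6,r3:6
  c12: -  regs: r0:3,r1:Mul1,r2:-6,r3:6
  c13: CDB Mul1=-36  regs: r0:3,r1:-36,r2:-6,r3:6

STATUS = VALUE -6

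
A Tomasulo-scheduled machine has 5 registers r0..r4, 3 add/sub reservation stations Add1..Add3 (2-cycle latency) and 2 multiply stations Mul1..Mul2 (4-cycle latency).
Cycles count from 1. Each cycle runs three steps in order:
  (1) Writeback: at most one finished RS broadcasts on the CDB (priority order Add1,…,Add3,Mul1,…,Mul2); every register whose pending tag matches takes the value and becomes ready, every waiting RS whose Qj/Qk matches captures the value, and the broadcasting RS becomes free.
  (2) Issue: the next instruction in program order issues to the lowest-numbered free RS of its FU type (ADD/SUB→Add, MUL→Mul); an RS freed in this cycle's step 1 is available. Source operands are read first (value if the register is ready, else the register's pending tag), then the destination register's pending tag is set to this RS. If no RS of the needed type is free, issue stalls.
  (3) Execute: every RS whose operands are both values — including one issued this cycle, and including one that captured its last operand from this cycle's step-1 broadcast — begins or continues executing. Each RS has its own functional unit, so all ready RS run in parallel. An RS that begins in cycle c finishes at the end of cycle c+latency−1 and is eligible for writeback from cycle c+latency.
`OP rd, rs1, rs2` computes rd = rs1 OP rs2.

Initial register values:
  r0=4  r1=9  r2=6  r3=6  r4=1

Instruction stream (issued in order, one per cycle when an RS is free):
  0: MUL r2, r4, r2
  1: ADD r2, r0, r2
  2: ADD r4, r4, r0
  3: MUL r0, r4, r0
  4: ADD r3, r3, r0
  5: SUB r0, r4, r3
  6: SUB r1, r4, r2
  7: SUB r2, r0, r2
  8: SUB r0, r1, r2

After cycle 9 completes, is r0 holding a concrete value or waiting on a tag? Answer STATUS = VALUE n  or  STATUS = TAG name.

STATUS = TAG Add3

  c1: issue MUL r2<-Mul1  regs: r0:4,r1:9,r2:Mul1,r3:6,r4:1
  c2: issue ADD r2<-Add1  regs: r0:4,r1:9,r2:Add1,r3:6,r4:1
  c3: issue ADD r4<-Add2  regs: r0:4,r1:9,r2:Add1,r3:6,r4:Add2
  c4: issue MUL r0<-Mul2  regs: r0:Mul2,r1:9,r2:Add1,r3:6,r4:Add2
  c5: CDB Add2=5; issue ADD r3<-Add2  regs: r0:Mul2,r1:9,r2:Add1,r3:Add2,r4:5
  c6: CDB Mul1=6; issue SUB r0<-Add3  regs: r0:Add3,r1:9,r2:Add1,r3:Add2,r4:5
  c7: stall  regs: r0:Add3,r1:9,r2:Add1,r3:Add2,r4:5
  c8: CDB Add1=10; issue SUB r1<-Add1  regs: r0:Add3,r1:Add1,r2:10,r3:Add2,r4:5
  c9: CDB Mul2=20; stall  regs: r0:Add3,r1:Add1,r2:10,r3:Add2,r4:5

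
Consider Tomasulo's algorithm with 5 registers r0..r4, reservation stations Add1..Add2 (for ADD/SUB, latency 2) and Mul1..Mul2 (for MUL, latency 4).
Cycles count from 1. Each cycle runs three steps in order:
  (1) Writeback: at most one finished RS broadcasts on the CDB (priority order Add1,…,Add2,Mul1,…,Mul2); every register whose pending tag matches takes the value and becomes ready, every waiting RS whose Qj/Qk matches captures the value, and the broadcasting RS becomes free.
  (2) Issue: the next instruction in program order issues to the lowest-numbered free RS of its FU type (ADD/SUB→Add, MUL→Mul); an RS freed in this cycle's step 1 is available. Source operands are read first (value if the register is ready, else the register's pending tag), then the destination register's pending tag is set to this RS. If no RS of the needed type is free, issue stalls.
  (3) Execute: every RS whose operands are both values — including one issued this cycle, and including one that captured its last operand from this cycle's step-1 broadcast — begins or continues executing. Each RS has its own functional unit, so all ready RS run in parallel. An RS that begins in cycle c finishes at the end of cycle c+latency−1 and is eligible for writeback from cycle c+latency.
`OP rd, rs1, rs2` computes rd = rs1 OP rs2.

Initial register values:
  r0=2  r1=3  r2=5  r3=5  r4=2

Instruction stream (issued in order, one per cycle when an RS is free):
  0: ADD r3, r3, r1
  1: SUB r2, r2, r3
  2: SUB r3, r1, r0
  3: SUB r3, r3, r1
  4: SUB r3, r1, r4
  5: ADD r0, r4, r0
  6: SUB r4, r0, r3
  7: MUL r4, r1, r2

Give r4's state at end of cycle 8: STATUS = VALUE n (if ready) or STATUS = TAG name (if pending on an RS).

c1: issue ADD r3<-Add1 | r0:2,r1:3,r2:5,r3:Add1,r4:2
c2: issue SUB r2<-Add2 | r0:2,r1:3,r2:Add2,r3:Add1,r4:2
c3: CDB Add1=8; issue SUB r3<-Add1 | r0:2,r1:3,r2:Add2,r3:Add1,r4:2
c4: stall | r0:2,r1:3,r2:Add2,r3:Add1,r4:2
c5: CDB Add1=1; issue SUB r3<-Add1 | r0:2,r1:3,r2:Add2,r3:Add1,r4:2
c6: CDB Add2=-3; issue SUB r3<-Add2 | r0:2,r1:3,r2:-3,r3:Add2,r4:2
c7: CDB Add1=-2; issue ADD r0<-Add1 | r0:Add1,r1:3,r2:-3,r3:Add2,r4:2
c8: CDB Add2=1; issue SUB r4<-Add2 | r0:Add1,r1:3,r2:-3,r3:1,r4:Add2

STATUS = TAG Add2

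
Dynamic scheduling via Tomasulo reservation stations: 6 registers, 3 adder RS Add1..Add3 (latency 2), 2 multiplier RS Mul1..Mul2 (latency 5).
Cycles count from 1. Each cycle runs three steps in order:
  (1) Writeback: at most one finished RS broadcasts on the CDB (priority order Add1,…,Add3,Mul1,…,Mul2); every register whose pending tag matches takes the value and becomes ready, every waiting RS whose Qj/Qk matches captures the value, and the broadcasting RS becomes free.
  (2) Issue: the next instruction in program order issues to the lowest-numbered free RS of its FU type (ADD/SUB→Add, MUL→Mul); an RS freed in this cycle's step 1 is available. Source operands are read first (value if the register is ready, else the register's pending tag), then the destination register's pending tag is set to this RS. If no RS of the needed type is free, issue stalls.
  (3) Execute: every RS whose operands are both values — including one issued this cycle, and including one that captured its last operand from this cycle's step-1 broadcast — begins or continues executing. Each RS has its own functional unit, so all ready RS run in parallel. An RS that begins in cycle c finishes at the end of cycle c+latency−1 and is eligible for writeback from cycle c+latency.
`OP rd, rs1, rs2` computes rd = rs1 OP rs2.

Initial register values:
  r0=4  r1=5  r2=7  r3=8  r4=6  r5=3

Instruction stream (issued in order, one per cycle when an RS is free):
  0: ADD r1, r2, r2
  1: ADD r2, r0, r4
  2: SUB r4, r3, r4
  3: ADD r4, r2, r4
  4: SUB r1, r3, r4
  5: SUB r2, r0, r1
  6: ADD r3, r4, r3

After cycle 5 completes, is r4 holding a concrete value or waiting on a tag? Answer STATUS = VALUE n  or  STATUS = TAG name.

cycle 1: issue ADD r1<-Add1 // r0:4,r1:Add1,r2:7,r3:8,r4:6,r5:3
cycle 2: issue ADD r2<-Add2 // r0:4,r1:Add1,r2:Add2,r3:8,r4:6,r5:3
cycle 3: CDB Add1=14; issue SUB r4<-Add1 // r0:4,r1:14,r2:Add2,r3:8,r4:Add1,r5:3
cycle 4: CDB Add2=10; issue ADD r4<-Add2 // r0:4,r1:14,r2:10,r3:8,r4:Add2,r5:3
cycle 5: CDB Add1=2; issue SUB r1<-Add1 // r0:4,r1:Add1,r2:10,r3:8,r4:Add2,r5:3

STATUS = TAG Add2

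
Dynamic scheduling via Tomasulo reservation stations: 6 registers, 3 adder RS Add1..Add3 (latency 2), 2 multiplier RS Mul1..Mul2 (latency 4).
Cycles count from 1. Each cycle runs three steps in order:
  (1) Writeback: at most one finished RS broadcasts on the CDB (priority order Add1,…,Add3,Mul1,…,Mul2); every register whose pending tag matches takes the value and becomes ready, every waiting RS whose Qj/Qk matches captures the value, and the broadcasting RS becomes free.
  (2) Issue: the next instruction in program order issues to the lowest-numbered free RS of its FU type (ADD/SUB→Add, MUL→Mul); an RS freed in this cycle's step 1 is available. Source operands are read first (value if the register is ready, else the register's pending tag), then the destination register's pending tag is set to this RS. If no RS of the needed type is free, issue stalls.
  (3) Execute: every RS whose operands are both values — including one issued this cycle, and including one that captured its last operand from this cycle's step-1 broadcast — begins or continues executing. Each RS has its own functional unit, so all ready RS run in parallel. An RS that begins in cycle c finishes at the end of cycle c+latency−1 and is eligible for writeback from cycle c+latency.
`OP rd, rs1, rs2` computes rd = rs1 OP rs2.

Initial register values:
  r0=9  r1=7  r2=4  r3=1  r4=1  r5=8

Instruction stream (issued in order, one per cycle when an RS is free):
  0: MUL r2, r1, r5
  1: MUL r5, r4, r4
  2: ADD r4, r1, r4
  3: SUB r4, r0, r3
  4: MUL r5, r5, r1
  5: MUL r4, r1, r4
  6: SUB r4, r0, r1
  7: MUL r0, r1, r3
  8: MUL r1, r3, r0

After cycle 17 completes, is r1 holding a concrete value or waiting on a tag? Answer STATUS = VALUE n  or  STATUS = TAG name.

c1: issue MUL r2<-Mul1 | r0:9,r1:7,r2:Mul1,r3:1,r4:1,r5:8
c2: issue MUL r5<-Mul2 | r0:9,r1:7,r2:Mul1,r3:1,r4:1,r5:Mul2
c3: issue ADD r4<-Add1 | r0:9,r1:7,r2:Mul1,r3:1,r4:Add1,r5:Mul2
c4: issue SUB r4<-Add2 | r0:9,r1:7,r2:Mul1,r3:1,r4:Add2,r5:Mul2
c5: CDB Add1=8; stall | r0:9,r1:7,r2:Mul1,r3:1,r4:Add2,r5:Mul2
c6: CDB Add2=8; stall | r0:9,r1:7,r2:Mul1,r3:1,r4:8,r5:Mul2
c7: CDB Mul1=56; issue MUL r5<-Mul1 | r0:9,r1:7,r2:56,r3:1,r4:8,r5:Mul1
c8: CDB Mul2=1; issue MUL r4<-Mul2 | r0:9,r1:7,r2:56,r3:1,r4:Mul2,r5:Mul1
c9: issue SUB r4<-Add1 | r0:9,r1:7,r2:56,r3:1,r4:Add1,r5:Mul1
c10: stall | r0:9,r1:7,r2:56,r3:1,r4:Add1,r5:Mul1
c11: CDB Add1=2; stall | r0:9,r1:7,r2:56,r3:1,r4:2,r5:Mul1
c12: CDB Mul1=7; issue MUL r0<-Mul1 | r0:Mul1,r1:7,r2:56,r3:1,r4:2,r5:7
c13: CDB Mul2=56; issue MUL r1<-Mul2 | r0:Mul1,r1:Mul2,r2:56,r3:1,r4:2,r5:7
c14: - | r0:Mul1,r1:Mul2,r2:56,r3:1,r4:2,r5:7
c15: - | r0:Mul1,r1:Mul2,r2:56,r3:1,r4:2,r5:7
c16: CDB Mul1=7 | r0:7,r1:Mul2,r2:56,r3:1,r4:2,r5:7
c17: - | r0:7,r1:Mul2,r2:56,r3:1,r4:2,r5:7

STATUS = TAG Mul2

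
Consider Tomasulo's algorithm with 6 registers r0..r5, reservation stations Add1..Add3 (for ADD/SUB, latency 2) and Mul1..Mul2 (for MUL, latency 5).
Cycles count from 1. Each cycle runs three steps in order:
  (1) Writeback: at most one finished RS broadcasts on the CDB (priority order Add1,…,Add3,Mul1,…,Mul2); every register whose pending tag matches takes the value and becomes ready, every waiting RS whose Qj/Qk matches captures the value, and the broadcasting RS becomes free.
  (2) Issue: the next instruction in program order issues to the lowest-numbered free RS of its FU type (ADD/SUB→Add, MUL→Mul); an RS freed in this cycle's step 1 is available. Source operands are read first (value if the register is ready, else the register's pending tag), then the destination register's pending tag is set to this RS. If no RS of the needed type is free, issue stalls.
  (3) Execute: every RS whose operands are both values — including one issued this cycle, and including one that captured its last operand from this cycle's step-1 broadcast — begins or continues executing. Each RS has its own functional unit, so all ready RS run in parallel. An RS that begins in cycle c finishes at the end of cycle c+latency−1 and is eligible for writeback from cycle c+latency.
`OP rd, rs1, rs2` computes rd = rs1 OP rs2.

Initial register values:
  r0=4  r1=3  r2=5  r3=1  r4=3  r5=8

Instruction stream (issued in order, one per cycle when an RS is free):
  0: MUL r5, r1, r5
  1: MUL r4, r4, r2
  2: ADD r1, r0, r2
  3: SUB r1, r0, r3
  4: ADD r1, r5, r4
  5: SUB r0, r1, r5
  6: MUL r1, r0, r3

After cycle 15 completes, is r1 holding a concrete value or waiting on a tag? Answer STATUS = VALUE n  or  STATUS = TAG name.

c1: issue MUL r5<-Mul1 | r0:4,r1:3,r2:5,r3:1,r4:3,r5:Mul1
c2: issue MUL r4<-Mul2 | r0:4,r1:3,r2:5,r3:1,r4:Mul2,r5:Mul1
c3: issue ADD r1<-Add1 | r0:4,r1:Add1,r2:5,r3:1,r4:Mul2,r5:Mul1
c4: issue SUB r1<-Add2 | r0:4,r1:Add2,r2:5,r3:1,r4:Mul2,r5:Mul1
c5: CDB Add1=9; issue ADD r1<-Add1 | r0:4,r1:Add1,r2:5,r3:1,r4:Mul2,r5:Mul1
c6: CDB Add2=3; issue SUB r0<-Add2 | r0:Add2,r1:Add1,r2:5,r3:1,r4:Mul2,r5:Mul1
c7: CDB Mul1=24; issue MUL r1<-Mul1 | r0:Add2,r1:Mul1,r2:5,r3:1,r4:Mul2,r5:24
c8: CDB Mul2=15 | r0:Add2,r1:Mul1,r2:5,r3:1,r4:15,r5:24
c9: - | r0:Add2,r1:Mul1,r2:5,r3:1,r4:15,r5:24
c10: CDB Add1=39 | r0:Add2,r1:Mul1,r2:5,r3:1,r4:15,r5:24
c11: - | r0:Add2,r1:Mul1,r2:5,r3:1,r4:15,r5:24
c12: CDB Add2=15 | r0:15,r1:Mul1,r2:5,r3:1,r4:15,r5:24
c13: - | r0:15,r1:Mul1,r2:5,r3:1,r4:15,r5:24
c14: - | r0:15,r1:Mul1,r2:5,r3:1,r4:15,r5:24
c15: - | r0:15,r1:Mul1,r2:5,r3:1,r4:15,r5:24

STATUS = TAG Mul1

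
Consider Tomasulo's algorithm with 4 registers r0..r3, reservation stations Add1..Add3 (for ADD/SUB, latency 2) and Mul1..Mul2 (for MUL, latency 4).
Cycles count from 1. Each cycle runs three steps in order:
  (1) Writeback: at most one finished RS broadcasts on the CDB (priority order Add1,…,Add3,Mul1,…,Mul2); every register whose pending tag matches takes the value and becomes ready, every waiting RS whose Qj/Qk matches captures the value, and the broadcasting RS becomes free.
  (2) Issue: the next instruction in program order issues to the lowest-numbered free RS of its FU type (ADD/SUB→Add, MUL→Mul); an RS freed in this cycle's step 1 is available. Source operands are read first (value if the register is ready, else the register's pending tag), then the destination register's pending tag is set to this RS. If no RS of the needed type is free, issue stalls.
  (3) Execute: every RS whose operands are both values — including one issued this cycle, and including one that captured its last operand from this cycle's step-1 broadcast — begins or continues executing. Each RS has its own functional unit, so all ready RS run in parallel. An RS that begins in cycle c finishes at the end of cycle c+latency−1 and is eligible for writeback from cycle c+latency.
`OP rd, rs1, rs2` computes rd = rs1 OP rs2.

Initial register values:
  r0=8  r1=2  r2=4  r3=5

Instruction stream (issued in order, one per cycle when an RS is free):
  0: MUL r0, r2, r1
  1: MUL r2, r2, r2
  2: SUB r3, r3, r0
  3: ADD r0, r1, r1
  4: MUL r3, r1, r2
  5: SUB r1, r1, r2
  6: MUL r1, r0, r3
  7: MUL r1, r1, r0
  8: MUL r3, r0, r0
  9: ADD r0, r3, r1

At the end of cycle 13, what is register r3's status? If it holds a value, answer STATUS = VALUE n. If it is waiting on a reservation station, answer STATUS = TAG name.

STATUS = VALUE 32

cycle 1: issue MUL r0<-Mul1 // r0:Mul1,r1:2,r2:4,r3:5
cycle 2: issue MUL r2<-Mul2 // r0:Mul1,r1:2,r2:Mul2,r3:5
cycle 3: issue SUB r3<-Add1 // r0:Mul1,r1:2,r2:Mul2,r3:Add1
cycle 4: issue ADD r0<-Add2 // r0:Add2,r1:2,r2:Mul2,r3:Add1
cycle 5: CDB Mul1=8; issue MUL r3<-Mul1 // r0:Add2,r1:2,r2:Mul2,r3:Mul1
cycle 6: CDB Add2=4; issue SUB r1<-Add2 // r0:4,r1:Add2,r2:Mul2,r3:Mul1
cycle 7: CDB Add1=-3; stall // r0:4,r1:Add2,r2:Mul2,r3:Mul1
cycle 8: CDB Mul2=16; issue MUL r1<-Mul2 // r0:4,r1:Mul2,r2:16,r3:Mul1
cycle 9: stall // r0:4,r1:Mul2,r2:16,r3:Mul1
cycle 10: CDB Add2=-14; stall // r0:4,r1:Mul2,r2:16,r3:Mul1
cycle 11: stall // r0:4,r1:Mul2,r2:16,r3:Mul1
cycle 12: CDB Mul1=32; issue MUL r1<-Mul1 // r0:4,r1:Mul1,r2:16,r3:32
cycle 13: stall // r0:4,r1:Mul1,r2:16,r3:32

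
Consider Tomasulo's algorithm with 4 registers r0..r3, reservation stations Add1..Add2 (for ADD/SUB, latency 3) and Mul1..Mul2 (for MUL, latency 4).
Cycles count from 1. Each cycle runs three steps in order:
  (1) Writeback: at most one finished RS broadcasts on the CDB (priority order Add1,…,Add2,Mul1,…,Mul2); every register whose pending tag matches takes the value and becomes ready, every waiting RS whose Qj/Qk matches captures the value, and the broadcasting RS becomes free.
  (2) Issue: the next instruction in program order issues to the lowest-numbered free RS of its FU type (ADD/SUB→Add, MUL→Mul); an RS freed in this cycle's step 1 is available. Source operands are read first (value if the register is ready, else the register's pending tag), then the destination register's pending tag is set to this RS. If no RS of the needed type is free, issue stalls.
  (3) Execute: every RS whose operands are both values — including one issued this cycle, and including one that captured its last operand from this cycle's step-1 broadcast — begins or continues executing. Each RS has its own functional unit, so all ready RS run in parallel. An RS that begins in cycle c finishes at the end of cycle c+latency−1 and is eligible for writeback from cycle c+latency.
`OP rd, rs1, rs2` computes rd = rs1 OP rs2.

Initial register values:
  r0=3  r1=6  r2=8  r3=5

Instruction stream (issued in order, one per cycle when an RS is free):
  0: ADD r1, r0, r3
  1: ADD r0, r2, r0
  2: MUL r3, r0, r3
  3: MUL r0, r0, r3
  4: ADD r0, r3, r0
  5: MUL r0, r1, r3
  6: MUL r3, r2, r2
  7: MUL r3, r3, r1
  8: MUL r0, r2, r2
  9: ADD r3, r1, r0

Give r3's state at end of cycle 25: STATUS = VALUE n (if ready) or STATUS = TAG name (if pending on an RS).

cycle 1: issue ADD r1<-Add1 // r0:3,r1:Add1,r2:8,r3:5
cycle 2: issue ADD r0<-Add2 // r0:Add2,r1:Add1,r2:8,r3:5
cycle 3: issue MUL r3<-Mul1 // r0:Add2,r1:Add1,r2:8,r3:Mul1
cycle 4: CDB Add1=8; issue MUL r0<-Mul2 // r0:Mul2,r1:8,r2:8,r3:Mul1
cycle 5: CDB Add2=11; issue ADD r0<-Add1 // r0:Add1,r1:8,r2:8,r3:Mul1
cycle 6: stall // r0:Add1,r1:8,r2:8,r3:Mul1
cycle 7: stall // r0:Add1,r1:8,r2:8,r3:Mul1
cycle 8: stall // r0:Add1,r1:8,r2:8,r3:Mul1
cycle 9: CDB Mul1=55; issue MUL r0<-Mul1 // r0:Mul1,r1:8,r2:8,r3:55
cycle 10: stall // r0:Mul1,r1:8,r2:8,r3:55
cycle 11: stall // r0:Mul1,r1:8,r2:8,r3:55
cycle 12: stall // r0:Mul1,r1:8,r2:8,r3:55
cycle 13: CDB Mul1=440; issue MUL r3<-Mul1 // r0:440,r1:8,r2:8,r3:Mul1
cycle 14: CDB Mul2=605; issue MUL r3<-Mul2 // r0:440,r1:8,r2:8,r3:Mul2
cycle 15: stall // r0:440,r1:8,r2:8,r3:Mul2
cycle 16: stall // r0:440,r1:8,r2:8,r3:Mul2
cycle 17: CDB Add1=660; stall // r0:440,r1:8,r2:8,r3:Mul2
cycle 18: CDB Mul1=64; issue MUL r0<-Mul1 // r0:Mul1,r1:8,r2:8,r3:Mul2
cycle 19: issue ADD r3<-Add1 // r0:Mul1,r1:8,r2:8,r3:Add1
cycle 20: - // r0:Mul1,r1:8,r2:8,r3:Add1
cycle 21: - // r0:Mul1,r1:8,r2:8,r3:Add1
cycle 22: CDB Mul1=64 // r0:64,r1:8,r2:8,r3:Add1
cycle 23: CDB Mul2=512 // r0:64,r1:8,r2:8,r3:Add1
cycle 24: - // r0:64,r1:8,r2:8,r3:Add1
cycle 25: CDB Add1=72 // r0:64,r1:8,r2:8,r3:72

STATUS = VALUE 72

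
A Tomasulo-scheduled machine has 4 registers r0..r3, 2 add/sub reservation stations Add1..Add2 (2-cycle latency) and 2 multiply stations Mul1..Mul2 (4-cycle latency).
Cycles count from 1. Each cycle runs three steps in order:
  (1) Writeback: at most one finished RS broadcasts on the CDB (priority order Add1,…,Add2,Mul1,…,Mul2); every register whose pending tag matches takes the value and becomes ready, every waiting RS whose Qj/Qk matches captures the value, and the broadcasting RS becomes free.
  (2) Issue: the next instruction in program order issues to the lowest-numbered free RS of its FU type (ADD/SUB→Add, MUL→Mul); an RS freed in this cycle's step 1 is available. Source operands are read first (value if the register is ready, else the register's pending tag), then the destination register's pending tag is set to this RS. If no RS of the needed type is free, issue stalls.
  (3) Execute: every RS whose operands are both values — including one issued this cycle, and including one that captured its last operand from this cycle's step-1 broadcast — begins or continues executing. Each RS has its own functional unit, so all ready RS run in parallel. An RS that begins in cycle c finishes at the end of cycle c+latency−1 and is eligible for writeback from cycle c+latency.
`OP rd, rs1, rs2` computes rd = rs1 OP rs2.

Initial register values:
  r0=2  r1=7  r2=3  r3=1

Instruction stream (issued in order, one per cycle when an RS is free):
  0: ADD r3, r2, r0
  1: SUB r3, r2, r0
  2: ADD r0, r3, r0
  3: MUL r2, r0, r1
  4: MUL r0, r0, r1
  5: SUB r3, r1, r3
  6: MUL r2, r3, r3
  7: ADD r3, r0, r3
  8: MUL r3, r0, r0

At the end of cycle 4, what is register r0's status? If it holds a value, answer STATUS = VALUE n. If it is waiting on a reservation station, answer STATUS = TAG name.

STATUS = TAG Add1

  c1: issue ADD r3<-Add1  regs: r0:2,r1:7,r2:3,r3:Add1
  c2: issue SUB r3<-Add2  regs: r0:2,r1:7,r2:3,r3:Add2
  c3: CDB Add1=5; issue ADD r0<-Add1  regs: r0:Add1,r1:7,r2:3,r3:Add2
  c4: CDB Add2=1; issue MUL r2<-Mul1  regs: r0:Add1,r1:7,r2:Mul1,r3:1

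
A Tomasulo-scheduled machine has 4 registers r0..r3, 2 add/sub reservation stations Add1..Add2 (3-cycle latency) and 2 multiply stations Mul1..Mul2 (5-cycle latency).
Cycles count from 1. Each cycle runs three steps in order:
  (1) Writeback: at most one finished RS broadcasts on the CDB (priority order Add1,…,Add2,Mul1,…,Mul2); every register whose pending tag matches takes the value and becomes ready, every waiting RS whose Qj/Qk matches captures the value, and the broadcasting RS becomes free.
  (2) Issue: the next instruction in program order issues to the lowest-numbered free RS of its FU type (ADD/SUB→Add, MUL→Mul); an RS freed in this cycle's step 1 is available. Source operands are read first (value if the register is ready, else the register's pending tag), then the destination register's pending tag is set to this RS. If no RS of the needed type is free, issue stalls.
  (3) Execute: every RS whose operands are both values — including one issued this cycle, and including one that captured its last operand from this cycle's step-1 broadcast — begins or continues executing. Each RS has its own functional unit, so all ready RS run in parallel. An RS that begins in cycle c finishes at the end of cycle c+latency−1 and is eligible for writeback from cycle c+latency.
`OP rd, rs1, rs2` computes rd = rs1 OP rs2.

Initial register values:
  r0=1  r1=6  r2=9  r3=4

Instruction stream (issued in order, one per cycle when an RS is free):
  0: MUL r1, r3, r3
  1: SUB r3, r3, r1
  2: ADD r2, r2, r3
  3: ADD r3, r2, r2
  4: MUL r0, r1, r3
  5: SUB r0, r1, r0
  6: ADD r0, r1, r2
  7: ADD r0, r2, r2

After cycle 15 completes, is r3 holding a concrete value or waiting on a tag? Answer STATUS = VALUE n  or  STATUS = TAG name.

STATUS = VALUE -6

c1: issue MUL r1<-Mul1 | r0:1,r1:Mul1,r2:9,r3:4
c2: issue SUB r3<-Add1 | r0:1,r1:Mul1,r2:9,r3:Add1
c3: issue ADD r2<-Add2 | r0:1,r1:Mul1,r2:Add2,r3:Add1
c4: stall | r0:1,r1:Mul1,r2:Add2,r3:Add1
c5: stall | r0:1,r1:Mul1,r2:Add2,r3:Add1
c6: CDB Mul1=16; stall | r0:1,r1:16,r2:Add2,r3:Add1
c7: stall | r0:1,r1:16,r2:Add2,r3:Add1
c8: stall | r0:1,r1:16,r2:Add2,r3:Add1
c9: CDB Add1=-12; issue ADD r3<-Add1 | r0:1,r1:16,r2:Add2,r3:Add1
c10: issue MUL r0<-Mul1 | r0:Mul1,r1:16,r2:Add2,r3:Add1
c11: stall | r0:Mul1,r1:16,r2:Add2,r3:Add1
c12: CDB Add2=-3; issue SUB r0<-Add2 | r0:Add2,r1:16,r2:-3,r3:Add1
c13: stall | r0:Add2,r1:16,r2:-3,r3:Add1
c14: stall | r0:Add2,r1:16,r2:-3,r3:Add1
c15: CDB Add1=-6; issue ADD r0<-Add1 | r0:Add1,r1:16,r2:-3,r3:-6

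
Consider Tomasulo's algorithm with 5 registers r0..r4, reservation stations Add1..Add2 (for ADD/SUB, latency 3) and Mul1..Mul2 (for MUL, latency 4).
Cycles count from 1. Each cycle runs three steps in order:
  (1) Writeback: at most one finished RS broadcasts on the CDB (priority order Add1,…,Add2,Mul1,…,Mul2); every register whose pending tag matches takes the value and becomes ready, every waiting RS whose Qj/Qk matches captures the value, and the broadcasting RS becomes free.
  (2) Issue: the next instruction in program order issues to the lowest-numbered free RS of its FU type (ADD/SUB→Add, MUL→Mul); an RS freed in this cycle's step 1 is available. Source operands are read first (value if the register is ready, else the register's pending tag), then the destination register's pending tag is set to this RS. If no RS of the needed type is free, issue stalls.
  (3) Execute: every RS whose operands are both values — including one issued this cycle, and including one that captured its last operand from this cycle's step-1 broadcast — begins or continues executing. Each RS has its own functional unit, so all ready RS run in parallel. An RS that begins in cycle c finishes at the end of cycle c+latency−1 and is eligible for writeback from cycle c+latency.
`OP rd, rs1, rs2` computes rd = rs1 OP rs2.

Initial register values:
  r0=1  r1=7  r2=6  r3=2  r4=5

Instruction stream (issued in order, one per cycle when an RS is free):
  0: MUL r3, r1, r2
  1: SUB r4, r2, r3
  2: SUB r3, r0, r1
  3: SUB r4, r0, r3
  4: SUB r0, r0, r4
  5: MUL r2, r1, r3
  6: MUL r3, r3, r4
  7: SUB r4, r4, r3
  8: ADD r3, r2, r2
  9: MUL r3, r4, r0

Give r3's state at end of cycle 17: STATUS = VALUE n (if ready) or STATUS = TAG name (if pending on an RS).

STATUS = TAG Mul1

cycle 1: issue MUL r3<-Mul1 // r0:1,r1:7,r2:6,r3:Mul1,r4:5
cycle 2: issue SUB r4<-Add1 // r0:1,r1:7,r2:6,r3:Mul1,r4:Add1
cycle 3: issue SUB r3<-Add2 // r0:1,r1:7,r2:6,r3:Add2,r4:Add1
cycle 4: stall // r0:1,r1:7,r2:6,r3:Add2,r4:Add1
cycle 5: CDB Mul1=42; stall // r0:1,r1:7,r2:6,r3:Add2,r4:Add1
cycle 6: CDB Add2=-6; issue SUB r4<-Add2 // r0:1,r1:7,r2:6,r3:-6,r4:Add2
cycle 7: stall // r0:1,r1:7,r2:6,r3:-6,r4:Add2
cycle 8: CDB Add1=-36; issue SUB r0<-Add1 // r0:Add1,r1:7,r2:6,r3:-6,r4:Add2
cycle 9: CDB Add2=7; issue MUL r2<-Mul1 // r0:Add1,r1:7,r2:Mul1,r3:-6,r4:7
cycle 10: issue MUL r3<-Mul2 // r0:Add1,r1:7,r2:Mul1,r3:Mul2,r4:7
cycle 11: issue SUB r4<-Add2 // r0:Add1,r1:7,r2:Mul1,r3:Mul2,r4:Add2
cycle 12: CDB Add1=-6; issue ADD r3<-Add1 // r0:-6,r1:7,r2:Mul1,r3:Add1,r4:Add2
cycle 13: CDB Mul1=-42; issue MUL r3<-Mul1 // r0:-6,r1:7,r2:-42,r3:Mul1,r4:Add2
cycle 14: CDB Mul2=-42 // r0:-6,r1:7,r2:-42,r3:Mul1,r4:Add2
cycle 15: - // r0:-6,r1:7,r2:-42,r3:Mul1,r4:Add2
cycle 16: CDB Add1=-84 // r0:-6,r1:7,r2:-42,r3:Mul1,r4:Add2
cycle 17: CDB Add2=49 // r0:-6,r1:7,r2:-42,r3:Mul1,r4:49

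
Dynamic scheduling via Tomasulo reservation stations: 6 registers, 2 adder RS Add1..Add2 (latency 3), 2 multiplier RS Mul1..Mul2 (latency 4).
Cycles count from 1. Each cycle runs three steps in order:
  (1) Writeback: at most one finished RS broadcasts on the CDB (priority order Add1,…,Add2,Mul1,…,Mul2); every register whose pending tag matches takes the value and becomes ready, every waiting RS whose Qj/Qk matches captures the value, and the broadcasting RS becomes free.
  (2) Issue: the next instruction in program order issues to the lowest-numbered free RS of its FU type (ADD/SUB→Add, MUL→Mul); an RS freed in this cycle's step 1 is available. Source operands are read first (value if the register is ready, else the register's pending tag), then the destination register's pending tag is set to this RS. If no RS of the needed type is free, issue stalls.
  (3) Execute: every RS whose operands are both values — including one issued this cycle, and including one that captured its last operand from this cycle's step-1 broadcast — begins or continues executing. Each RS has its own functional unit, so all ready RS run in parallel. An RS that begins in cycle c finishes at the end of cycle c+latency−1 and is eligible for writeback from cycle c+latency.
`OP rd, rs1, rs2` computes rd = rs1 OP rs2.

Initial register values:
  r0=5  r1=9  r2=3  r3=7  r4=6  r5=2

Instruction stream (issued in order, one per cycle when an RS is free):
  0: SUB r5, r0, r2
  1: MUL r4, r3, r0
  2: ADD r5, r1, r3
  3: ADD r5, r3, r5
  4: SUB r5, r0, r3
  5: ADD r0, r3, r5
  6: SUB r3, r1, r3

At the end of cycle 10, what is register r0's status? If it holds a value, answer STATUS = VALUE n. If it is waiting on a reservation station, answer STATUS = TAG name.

STATUS = TAG Add1

c1: issue SUB r5<-Add1 | r0:5,r1:9,r2:3,r3:7,r4:6,r5:Add1
c2: issue MUL r4<-Mul1 | r0:5,r1:9,r2:3,r3:7,r4:Mul1,r5:Add1
c3: issue ADD r5<-Add2 | r0:5,r1:9,r2:3,r3:7,r4:Mul1,r5:Add2
c4: CDB Add1=2; issue ADD r5<-Add1 | r0:5,r1:9,r2:3,r3:7,r4:Mul1,r5:Add1
c5: stall | r0:5,r1:9,r2:3,r3:7,r4:Mul1,r5:Add1
c6: CDB Add2=16; issue SUB r5<-Add2 | r0:5,r1:9,r2:3,r3:7,r4:Mul1,r5:Add2
c7: CDB Mul1=35; stall | r0:5,r1:9,r2:3,r3:7,r4:35,r5:Add2
c8: stall | r0:5,r1:9,r2:3,r3:7,r4:35,r5:Add2
c9: CDB Add1=23; issue ADD r0<-Add1 | r0:Add1,r1:9,r2:3,r3:7,r4:35,r5:Add2
c10: CDB Add2=-2; issue SUB r3<-Add2 | r0:Add1,r1:9,r2:3,r3:Add2,r4:35,r5:-2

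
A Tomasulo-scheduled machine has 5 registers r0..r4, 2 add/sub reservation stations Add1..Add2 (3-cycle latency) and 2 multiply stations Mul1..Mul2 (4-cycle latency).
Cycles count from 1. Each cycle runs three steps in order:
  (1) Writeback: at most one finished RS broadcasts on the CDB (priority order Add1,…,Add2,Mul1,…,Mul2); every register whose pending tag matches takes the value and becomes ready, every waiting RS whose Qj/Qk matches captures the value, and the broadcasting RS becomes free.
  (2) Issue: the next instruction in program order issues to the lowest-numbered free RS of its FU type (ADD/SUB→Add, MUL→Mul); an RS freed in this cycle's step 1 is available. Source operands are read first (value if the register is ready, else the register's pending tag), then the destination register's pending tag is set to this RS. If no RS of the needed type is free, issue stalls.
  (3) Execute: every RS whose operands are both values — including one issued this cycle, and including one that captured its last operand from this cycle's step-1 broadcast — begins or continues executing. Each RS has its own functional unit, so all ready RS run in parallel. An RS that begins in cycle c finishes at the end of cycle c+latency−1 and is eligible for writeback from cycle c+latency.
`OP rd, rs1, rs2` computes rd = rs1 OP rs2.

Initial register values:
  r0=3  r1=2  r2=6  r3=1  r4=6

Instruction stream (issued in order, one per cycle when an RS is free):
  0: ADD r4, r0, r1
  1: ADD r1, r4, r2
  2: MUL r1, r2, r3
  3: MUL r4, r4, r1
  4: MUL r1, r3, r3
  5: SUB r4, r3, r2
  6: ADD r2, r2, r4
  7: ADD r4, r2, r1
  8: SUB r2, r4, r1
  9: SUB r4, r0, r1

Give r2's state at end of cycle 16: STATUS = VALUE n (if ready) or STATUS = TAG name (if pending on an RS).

STATUS = TAG Add2

c1: issue ADD r4<-Add1 | r0:3,r1:2,r2:6,r3:1,r4:Add1
c2: issue ADD r1<-Add2 | r0:3,r1:Add2,r2:6,r3:1,r4:Add1
c3: issue MUL r1<-Mul1 | r0:3,r1:Mul1,r2:6,r3:1,r4:Add1
c4: CDB Add1=5; issue MUL r4<-Mul2 | r0:3,r1:Mul1,r2:6,r3:1,r4:Mul2
c5: stall | r0:3,r1:Mul1,r2:6,r3:1,r4:Mul2
c6: stall | r0:3,r1:Mul1,r2:6,r3:1,r4:Mul2
c7: CDB Add2=11; stall | r0:3,r1:Mul1,r2:6,r3:1,r4:Mul2
c8: CDB Mul1=6; issue MUL r1<-Mul1 | r0:3,r1:Mul1,r2:6,r3:1,r4:Mul2
c9: issue SUB r4<-Add1 | r0:3,r1:Mul1,r2:6,r3:1,r4:Add1
c10: issue ADD r2<-Add2 | r0:3,r1:Mul1,r2:Add2,r3:1,r4:Add1
c11: stall | r0:3,r1:Mul1,r2:Add2,r3:1,r4:Add1
c12: CDB Add1=-5; issue ADD r4<-Add1 | r0:3,r1:Mul1,r2:Add2,r3:1,r4:Add1
c13: CDB Mul1=1; stall | r0:3,r1:1,r2:Add2,r3:1,r4:Add1
c14: CDB Mul2=30; stall | r0:3,r1:1,r2:Add2,r3:1,r4:Add1
c15: CDB Add2=1; issue SUB r2<-Add2 | r0:3,r1:1,r2:Add2,r3:1,r4:Add1
c16: stall | r0:3,r1:1,r2:Add2,r3:1,r4:Add1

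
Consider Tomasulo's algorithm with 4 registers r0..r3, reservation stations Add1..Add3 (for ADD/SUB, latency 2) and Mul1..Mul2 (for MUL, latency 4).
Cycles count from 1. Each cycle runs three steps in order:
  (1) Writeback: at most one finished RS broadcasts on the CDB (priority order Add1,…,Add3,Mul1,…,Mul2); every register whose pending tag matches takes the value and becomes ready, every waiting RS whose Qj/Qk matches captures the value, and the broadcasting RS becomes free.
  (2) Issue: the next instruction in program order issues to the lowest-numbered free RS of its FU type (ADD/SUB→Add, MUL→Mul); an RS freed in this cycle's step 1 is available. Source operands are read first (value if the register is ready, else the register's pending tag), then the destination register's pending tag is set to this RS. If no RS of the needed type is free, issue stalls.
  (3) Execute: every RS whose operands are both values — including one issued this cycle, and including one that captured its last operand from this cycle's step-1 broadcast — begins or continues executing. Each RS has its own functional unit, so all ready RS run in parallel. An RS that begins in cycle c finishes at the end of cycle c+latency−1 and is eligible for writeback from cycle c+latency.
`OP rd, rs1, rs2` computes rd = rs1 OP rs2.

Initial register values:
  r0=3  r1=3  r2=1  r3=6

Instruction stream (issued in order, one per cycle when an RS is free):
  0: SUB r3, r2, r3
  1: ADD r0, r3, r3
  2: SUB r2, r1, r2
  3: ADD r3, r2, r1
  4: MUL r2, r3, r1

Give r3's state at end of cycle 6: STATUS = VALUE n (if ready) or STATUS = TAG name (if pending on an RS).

STATUS = TAG Add3

  c1: issue SUB r3<-Add1  regs: r0:3,r1:3,r2:1,r3:Add1
  c2: issue ADD r0<-Add2  regs: r0:Add2,r1:3,r2:1,r3:Add1
  c3: CDB Add1=-5; issue SUB r2<-Add1  regs: r0:Add2,r1:3,r2:Add1,r3:-5
  c4: issue ADD r3<-Add3  regs: r0:Add2,r1:3,r2:Add1,r3:Add3
  c5: CDB Add1=2; issue MUL r2<-Mul1  regs: r0:Add2,r1:3,r2:Mul1,r3:Add3
  c6: CDB Add2=-10  regs: r0:-10,r1:3,r2:Mul1,r3:Add3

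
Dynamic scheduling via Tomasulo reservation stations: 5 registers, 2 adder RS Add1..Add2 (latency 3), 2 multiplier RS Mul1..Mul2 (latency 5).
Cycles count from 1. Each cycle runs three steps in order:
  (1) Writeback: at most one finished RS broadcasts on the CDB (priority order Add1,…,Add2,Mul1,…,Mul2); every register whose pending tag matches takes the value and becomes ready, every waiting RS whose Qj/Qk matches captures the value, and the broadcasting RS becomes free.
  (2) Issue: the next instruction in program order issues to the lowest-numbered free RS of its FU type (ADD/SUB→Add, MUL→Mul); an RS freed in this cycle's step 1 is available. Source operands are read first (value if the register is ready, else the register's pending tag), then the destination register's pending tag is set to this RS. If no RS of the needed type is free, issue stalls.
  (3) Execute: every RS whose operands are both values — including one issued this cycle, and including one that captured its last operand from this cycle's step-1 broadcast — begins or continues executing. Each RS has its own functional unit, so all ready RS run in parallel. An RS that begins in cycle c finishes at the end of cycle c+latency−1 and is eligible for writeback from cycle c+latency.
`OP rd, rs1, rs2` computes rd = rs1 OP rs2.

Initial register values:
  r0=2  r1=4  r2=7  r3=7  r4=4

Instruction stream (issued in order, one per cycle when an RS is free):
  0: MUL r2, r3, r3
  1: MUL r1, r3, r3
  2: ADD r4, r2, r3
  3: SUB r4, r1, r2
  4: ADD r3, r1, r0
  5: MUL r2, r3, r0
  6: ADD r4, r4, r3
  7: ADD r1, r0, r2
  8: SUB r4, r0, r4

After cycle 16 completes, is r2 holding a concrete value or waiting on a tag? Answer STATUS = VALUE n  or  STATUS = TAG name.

STATUS = TAG Mul1

  c1: issue MUL r2<-Mul1  regs: r0:2,r1:4,r2:Mul1,r3:7,r4:4
  c2: issue MUL r1<-Mul2  regs: r0:2,r1:Mul2,r2:Mul1,r3:7,r4:4
  c3: issue ADD r4<-Add1  regs: r0:2,r1:Mul2,r2:Mul1,r3:7,r4:Add1
  c4: issue SUB r4<-Add2  regs: r0:2,r1:Mul2,r2:Mul1,r3:7,r4:Add2
  c5: stall  regs: r0:2,r1:Mul2,r2:Mul1,r3:7,r4:Add2
  c6: CDB Mul1=49; stall  regs: r0:2,r1:Mul2,r2:49,r3:7,r4:Add2
  c7: CDB Mul2=49; stall  regs: r0:2,r1:49,r2:49,r3:7,r4:Add2
  c8: stall  regs: r0:2,r1:49,r2:49,r3:7,r4:Add2
  c9: CDB Add1=56; issue ADD r3<-Add1  regs: r0:2,r1:49,r2:49,r3:Add1,r4:Add2
  c10: CDB Add2=0; issue MUL r2<-Mul1  regs: r0:2,r1:49,r2:Mul1,r3:Add1,r4:0
  c11: issue ADD r4<-Add2  regs: r0:2,r1:49,r2:Mul1,r3:Add1,r4:Add2
  c12: CDB Add1=51; issue ADD r1<-Add1  regs: r0:2,r1:Add1,r2:Mul1,r3:51,r4:Add2
  c13: stall  regs: r0:2,r1:Add1,r2:Mul1,r3:51,r4:Add2
  c14: stall  regs: r0:2,r1:Add1,r2:Mul1,r3:51,r4:Add2
  c15: CDB Add2=51; issue SUB r4<-Add2  regs: r0:2,r1:Add1,r2:Mul1,r3:51,r4:Add2
  c16: -  regs: r0:2,r1:Add1,r2:Mul1,r3:51,r4:Add2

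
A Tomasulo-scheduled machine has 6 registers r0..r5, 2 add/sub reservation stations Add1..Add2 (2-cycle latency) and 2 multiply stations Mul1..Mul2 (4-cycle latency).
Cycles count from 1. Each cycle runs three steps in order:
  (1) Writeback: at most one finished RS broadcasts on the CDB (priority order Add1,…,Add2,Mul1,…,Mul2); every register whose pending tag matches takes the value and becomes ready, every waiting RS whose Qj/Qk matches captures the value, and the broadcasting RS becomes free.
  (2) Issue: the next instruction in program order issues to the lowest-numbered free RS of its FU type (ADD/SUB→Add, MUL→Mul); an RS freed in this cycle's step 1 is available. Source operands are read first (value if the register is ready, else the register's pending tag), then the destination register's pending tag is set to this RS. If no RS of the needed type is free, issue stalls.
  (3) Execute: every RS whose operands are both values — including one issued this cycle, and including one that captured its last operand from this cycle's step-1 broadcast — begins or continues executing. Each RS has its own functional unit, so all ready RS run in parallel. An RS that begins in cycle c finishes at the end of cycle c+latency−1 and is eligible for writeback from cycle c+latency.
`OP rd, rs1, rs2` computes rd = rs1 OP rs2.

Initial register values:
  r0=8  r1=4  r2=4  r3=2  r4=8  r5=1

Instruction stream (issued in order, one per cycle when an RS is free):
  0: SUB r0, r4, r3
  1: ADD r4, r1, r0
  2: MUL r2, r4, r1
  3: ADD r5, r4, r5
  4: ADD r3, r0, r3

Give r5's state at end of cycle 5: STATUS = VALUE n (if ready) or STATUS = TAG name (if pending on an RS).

STATUS = TAG Add1

c1: issue SUB r0<-Add1 | r0:Add1,r1:4,r2:4,r3:2,r4:8,r5:1
c2: issue ADD r4<-Add2 | r0:Add1,r1:4,r2:4,r3:2,r4:Add2,r5:1
c3: CDB Add1=6; issue MUL r2<-Mul1 | r0:6,r1:4,r2:Mul1,r3:2,r4:Add2,r5:1
c4: issue ADD r5<-Add1 | r0:6,r1:4,r2:Mul1,r3:2,r4:Add2,r5:Add1
c5: CDB Add2=10; issue ADD r3<-Add2 | r0:6,r1:4,r2:Mul1,r3:Add2,r4:10,r5:Add1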